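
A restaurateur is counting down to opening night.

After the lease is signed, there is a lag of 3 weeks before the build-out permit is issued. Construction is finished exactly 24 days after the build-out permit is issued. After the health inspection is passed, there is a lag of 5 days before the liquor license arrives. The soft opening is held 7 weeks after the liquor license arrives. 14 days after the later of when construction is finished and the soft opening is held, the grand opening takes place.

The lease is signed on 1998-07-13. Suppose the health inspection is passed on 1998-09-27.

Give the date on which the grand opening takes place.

The lease is signed: Jul 13, 1998.
The build-out permit is issued: Jul 13, 1998 + 3 weeks = Aug 3, 1998.
Construction is finished: Aug 3, 1998 + 24 days = Aug 27, 1998.
The health inspection is passed: Sep 27, 1998.
The liquor license arrives: Sep 27, 1998 + 5 days = Oct 2, 1998.
The soft opening is held: Oct 2, 1998 + 7 weeks = Nov 20, 1998.
Both prerequisites met — construction is finished (Aug 27, 1998), the soft opening is held (Nov 20, 1998); the later is Nov 20, 1998.
The grand opening takes place: Nov 20, 1998 + 14 days = Dec 4, 1998.

1998-12-04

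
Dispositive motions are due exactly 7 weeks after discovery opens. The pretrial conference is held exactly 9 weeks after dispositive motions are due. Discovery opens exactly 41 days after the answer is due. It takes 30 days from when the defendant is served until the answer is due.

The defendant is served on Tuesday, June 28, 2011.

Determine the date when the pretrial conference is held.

Wednesday, December 28, 2011

The defendant is served: Jun 28, 2011.
The answer is due: Jun 28, 2011 + 30 days = Jul 28, 2011.
Discovery opens: Jul 28, 2011 + 41 days = Sep 7, 2011.
Dispositive motions are due: Sep 7, 2011 + 7 weeks = Oct 26, 2011.
The pretrial conference is held: Oct 26, 2011 + 9 weeks = Dec 28, 2011.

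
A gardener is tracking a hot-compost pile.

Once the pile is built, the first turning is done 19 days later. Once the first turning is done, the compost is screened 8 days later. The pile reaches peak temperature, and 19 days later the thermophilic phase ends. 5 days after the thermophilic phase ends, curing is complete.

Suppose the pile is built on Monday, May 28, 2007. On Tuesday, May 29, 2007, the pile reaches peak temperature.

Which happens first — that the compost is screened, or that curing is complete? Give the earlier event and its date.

The pile is built: May 28, 2007.
The first turning is done: May 28, 2007 + 19 days = Jun 16, 2007.
The compost is screened: Jun 16, 2007 + 8 days = Jun 24, 2007.
The pile reaches peak temperature: May 29, 2007.
The thermophilic phase ends: May 29, 2007 + 19 days = Jun 17, 2007.
Curing is complete: Jun 17, 2007 + 5 days = Jun 22, 2007.
Comparing: the compost is screened on Jun 24, 2007 vs curing is complete on Jun 22, 2007. Earlier: curing is complete.

Curing is complete — Friday, June 22, 2007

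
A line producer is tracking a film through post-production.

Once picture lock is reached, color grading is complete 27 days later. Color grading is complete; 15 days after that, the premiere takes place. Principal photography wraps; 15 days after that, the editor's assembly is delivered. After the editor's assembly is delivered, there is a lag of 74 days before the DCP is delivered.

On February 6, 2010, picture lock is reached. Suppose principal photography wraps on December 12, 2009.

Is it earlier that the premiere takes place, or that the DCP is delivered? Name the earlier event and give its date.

The DCP is delivered — March 11, 2010

Picture lock is reached: Feb 6, 2010.
Color grading is complete: Feb 6, 2010 + 27 days = Mar 5, 2010.
The premiere takes place: Mar 5, 2010 + 15 days = Mar 20, 2010.
Principal photography wraps: Dec 12, 2009.
The editor's assembly is delivered: Dec 12, 2009 + 15 days = Dec 27, 2009.
The DCP is delivered: Dec 27, 2009 + 74 days = Mar 11, 2010.
Comparing: the premiere takes place on Mar 20, 2010 vs the DCP is delivered on Mar 11, 2010. Earlier: the DCP is delivered.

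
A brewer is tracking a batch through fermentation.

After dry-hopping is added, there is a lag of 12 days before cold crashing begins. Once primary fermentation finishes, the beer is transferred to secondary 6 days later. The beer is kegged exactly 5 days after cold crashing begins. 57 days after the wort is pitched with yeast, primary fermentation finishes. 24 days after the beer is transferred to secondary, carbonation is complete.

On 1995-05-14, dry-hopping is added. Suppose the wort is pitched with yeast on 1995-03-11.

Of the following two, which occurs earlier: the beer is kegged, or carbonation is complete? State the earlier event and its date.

Dry-hopping is added: May 14, 1995.
Cold crashing begins: May 14, 1995 + 12 days = May 26, 1995.
The beer is kegged: May 26, 1995 + 5 days = May 31, 1995.
The wort is pitched with yeast: Mar 11, 1995.
Primary fermentation finishes: Mar 11, 1995 + 57 days = May 7, 1995.
The beer is transferred to secondary: May 7, 1995 + 6 days = May 13, 1995.
Carbonation is complete: May 13, 1995 + 24 days = Jun 6, 1995.
Comparing: the beer is kegged on May 31, 1995 vs carbonation is complete on Jun 6, 1995. Earlier: the beer is kegged.

The beer is kegged — 1995-05-31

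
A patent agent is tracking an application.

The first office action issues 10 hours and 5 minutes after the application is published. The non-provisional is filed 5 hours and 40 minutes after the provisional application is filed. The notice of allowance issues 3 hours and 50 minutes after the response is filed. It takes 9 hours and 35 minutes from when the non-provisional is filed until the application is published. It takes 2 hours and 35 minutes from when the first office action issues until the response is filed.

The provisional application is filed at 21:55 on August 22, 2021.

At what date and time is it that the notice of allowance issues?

05:40 on August 24, 2021

The provisional application is filed: 21:55 Aug 22, 2021.
The non-provisional is filed: 21:55 Aug 22, 2021 + 5h40m = 03:35 Aug 23, 2021.
The application is published: 03:35 Aug 23, 2021 + 9h35m = 13:10 Aug 23, 2021.
The first office action issues: 13:10 Aug 23, 2021 + 10h05m = 23:15 Aug 23, 2021.
The response is filed: 23:15 Aug 23, 2021 + 2h35m = 01:50 Aug 24, 2021.
The notice of allowance issues: 01:50 Aug 24, 2021 + 3h50m = 05:40 Aug 24, 2021.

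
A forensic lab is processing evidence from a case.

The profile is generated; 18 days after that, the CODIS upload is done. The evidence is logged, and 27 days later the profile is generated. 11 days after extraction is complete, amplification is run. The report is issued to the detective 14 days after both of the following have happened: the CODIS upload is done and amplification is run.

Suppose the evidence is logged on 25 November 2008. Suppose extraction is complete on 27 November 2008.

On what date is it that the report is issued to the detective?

23 January 2009

The evidence is logged: Nov 25, 2008.
The profile is generated: Nov 25, 2008 + 27 days = Dec 22, 2008.
The CODIS upload is done: Dec 22, 2008 + 18 days = Jan 9, 2009.
Extraction is complete: Nov 27, 2008.
Amplification is run: Nov 27, 2008 + 11 days = Dec 8, 2008.
Both prerequisites met — the CODIS upload is done (Jan 9, 2009), amplification is run (Dec 8, 2008); the later is Jan 9, 2009.
The report is issued to the detective: Jan 9, 2009 + 14 days = Jan 23, 2009.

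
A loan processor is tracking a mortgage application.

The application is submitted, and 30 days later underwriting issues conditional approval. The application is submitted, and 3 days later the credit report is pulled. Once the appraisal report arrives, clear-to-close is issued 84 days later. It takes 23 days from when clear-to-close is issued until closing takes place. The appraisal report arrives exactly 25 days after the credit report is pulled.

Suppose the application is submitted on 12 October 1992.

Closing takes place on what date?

24 February 1993

The application is submitted: Oct 12, 1992.
The credit report is pulled: Oct 12, 1992 + 3 days = Oct 15, 1992.
The appraisal report arrives: Oct 15, 1992 + 25 days = Nov 9, 1992.
Clear-to-close is issued: Nov 9, 1992 + 84 days = Feb 1, 1993.
Closing takes place: Feb 1, 1993 + 23 days = Feb 24, 1993.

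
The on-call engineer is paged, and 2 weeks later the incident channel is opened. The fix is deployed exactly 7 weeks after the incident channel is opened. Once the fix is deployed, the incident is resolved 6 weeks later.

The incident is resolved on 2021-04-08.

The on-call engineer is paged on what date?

2020-12-24

The incident is resolved: Apr 8, 2021.
The fix is deployed: Apr 8, 2021 − 6 weeks = Feb 25, 2021.
The incident channel is opened: Feb 25, 2021 − 7 weeks = Jan 7, 2021.
The on-call engineer is paged: Jan 7, 2021 − 2 weeks = Dec 24, 2020.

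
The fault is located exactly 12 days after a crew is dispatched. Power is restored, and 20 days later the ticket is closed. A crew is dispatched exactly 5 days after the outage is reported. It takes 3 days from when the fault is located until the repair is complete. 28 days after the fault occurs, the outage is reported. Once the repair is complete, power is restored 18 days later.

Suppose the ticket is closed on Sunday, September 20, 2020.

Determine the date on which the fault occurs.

The ticket is closed: Sep 20, 2020.
Power is restored: Sep 20, 2020 − 20 days = Aug 31, 2020.
The repair is complete: Aug 31, 2020 − 18 days = Aug 13, 2020.
The fault is located: Aug 13, 2020 − 3 days = Aug 10, 2020.
A crew is dispatched: Aug 10, 2020 − 12 days = Jul 29, 2020.
The outage is reported: Jul 29, 2020 − 5 days = Jul 24, 2020.
The fault occurs: Jul 24, 2020 − 28 days = Jun 26, 2020.

Friday, June 26, 2020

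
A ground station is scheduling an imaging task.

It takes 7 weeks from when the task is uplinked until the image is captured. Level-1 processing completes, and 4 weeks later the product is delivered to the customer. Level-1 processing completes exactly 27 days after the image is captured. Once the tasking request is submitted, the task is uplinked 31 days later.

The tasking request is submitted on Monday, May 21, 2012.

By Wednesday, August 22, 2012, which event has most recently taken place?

The image is captured

The tasking request is submitted: May 21, 2012.
The task is uplinked: May 21, 2012 + 31 days = Jun 21, 2012.
The image is captured: Jun 21, 2012 + 7 weeks = Aug 9, 2012.
Level-1 processing completes: Aug 9, 2012 + 27 days = Sep 5, 2012.
The product is delivered to the customer: Sep 5, 2012 + 4 weeks = Oct 3, 2012.
Aug 22, 2012 falls between when the image is captured (Aug 9, 2012) and when Level-1 processing completes (Sep 5, 2012).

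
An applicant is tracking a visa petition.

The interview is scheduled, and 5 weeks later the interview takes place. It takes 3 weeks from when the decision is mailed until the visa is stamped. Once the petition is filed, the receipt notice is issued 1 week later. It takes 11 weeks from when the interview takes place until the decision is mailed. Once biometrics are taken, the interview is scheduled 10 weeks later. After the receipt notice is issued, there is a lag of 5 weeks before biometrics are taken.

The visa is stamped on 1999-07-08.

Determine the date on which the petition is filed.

1998-11-05

The visa is stamped: Jul 8, 1999.
The decision is mailed: Jul 8, 1999 − 3 weeks = Jun 17, 1999.
The interview takes place: Jun 17, 1999 − 11 weeks = Apr 1, 1999.
The interview is scheduled: Apr 1, 1999 − 5 weeks = Feb 25, 1999.
Biometrics are taken: Feb 25, 1999 − 10 weeks = Dec 17, 1998.
The receipt notice is issued: Dec 17, 1998 − 5 weeks = Nov 12, 1998.
The petition is filed: Nov 12, 1998 − 1 week = Nov 5, 1998.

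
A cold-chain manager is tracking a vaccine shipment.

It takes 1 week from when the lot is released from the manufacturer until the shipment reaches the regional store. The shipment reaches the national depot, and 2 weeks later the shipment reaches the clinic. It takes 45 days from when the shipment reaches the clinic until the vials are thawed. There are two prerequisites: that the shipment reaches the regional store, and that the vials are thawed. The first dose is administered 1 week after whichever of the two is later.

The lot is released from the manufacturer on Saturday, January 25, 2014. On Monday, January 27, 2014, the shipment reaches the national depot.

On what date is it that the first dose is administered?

The lot is released from the manufacturer: Jan 25, 2014.
The shipment reaches the regional store: Jan 25, 2014 + 1 week = Feb 1, 2014.
The shipment reaches the national depot: Jan 27, 2014.
The shipment reaches the clinic: Jan 27, 2014 + 2 weeks = Feb 10, 2014.
The vials are thawed: Feb 10, 2014 + 45 days = Mar 27, 2014.
Both prerequisites met — the shipment reaches the regional store (Feb 1, 2014), the vials are thawed (Mar 27, 2014); the later is Mar 27, 2014.
The first dose is administered: Mar 27, 2014 + 1 week = Apr 3, 2014.

Thursday, April 3, 2014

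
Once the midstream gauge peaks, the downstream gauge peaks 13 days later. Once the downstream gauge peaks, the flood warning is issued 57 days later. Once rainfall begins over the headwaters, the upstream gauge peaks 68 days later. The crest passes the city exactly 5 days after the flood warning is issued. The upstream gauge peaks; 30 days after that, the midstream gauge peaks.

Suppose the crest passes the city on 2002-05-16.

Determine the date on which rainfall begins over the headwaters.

The crest passes the city: May 16, 2002.
The flood warning is issued: May 16, 2002 − 5 days = May 11, 2002.
The downstream gauge peaks: May 11, 2002 − 57 days = Mar 15, 2002.
The midstream gauge peaks: Mar 15, 2002 − 13 days = Mar 2, 2002.
The upstream gauge peaks: Mar 2, 2002 − 30 days = Jan 31, 2002.
Rainfall begins over the headwaters: Jan 31, 2002 − 68 days = Nov 24, 2001.

2001-11-24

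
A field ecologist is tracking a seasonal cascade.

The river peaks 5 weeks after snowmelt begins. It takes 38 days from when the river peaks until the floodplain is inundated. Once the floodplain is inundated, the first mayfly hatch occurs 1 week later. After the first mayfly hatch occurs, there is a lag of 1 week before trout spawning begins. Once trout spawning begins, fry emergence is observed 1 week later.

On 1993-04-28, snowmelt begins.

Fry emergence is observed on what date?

Snowmelt begins: Apr 28, 1993.
The river peaks: Apr 28, 1993 + 5 weeks = Jun 2, 1993.
The floodplain is inundated: Jun 2, 1993 + 38 days = Jul 10, 1993.
The first mayfly hatch occurs: Jul 10, 1993 + 1 week = Jul 17, 1993.
Trout spawning begins: Jul 17, 1993 + 1 week = Jul 24, 1993.
Fry emergence is observed: Jul 24, 1993 + 1 week = Jul 31, 1993.

1993-07-31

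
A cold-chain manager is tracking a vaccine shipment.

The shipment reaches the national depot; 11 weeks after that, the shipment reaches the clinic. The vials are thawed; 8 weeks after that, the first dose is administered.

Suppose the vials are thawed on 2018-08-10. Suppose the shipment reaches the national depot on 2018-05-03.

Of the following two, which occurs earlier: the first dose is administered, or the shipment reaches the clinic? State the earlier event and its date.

The vials are thawed: Aug 10, 2018.
The first dose is administered: Aug 10, 2018 + 8 weeks = Oct 5, 2018.
The shipment reaches the national depot: May 3, 2018.
The shipment reaches the clinic: May 3, 2018 + 11 weeks = Jul 19, 2018.
Comparing: the first dose is administered on Oct 5, 2018 vs the shipment reaches the clinic on Jul 19, 2018. Earlier: the shipment reaches the clinic.

The shipment reaches the clinic — 2018-07-19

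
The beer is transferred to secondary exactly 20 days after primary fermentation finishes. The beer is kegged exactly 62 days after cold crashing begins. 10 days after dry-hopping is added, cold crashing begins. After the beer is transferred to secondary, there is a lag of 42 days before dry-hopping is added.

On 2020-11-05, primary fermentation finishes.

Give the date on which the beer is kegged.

2021-03-19

Primary fermentation finishes: Nov 5, 2020.
The beer is transferred to secondary: Nov 5, 2020 + 20 days = Nov 25, 2020.
Dry-hopping is added: Nov 25, 2020 + 42 days = Jan 6, 2021.
Cold crashing begins: Jan 6, 2021 + 10 days = Jan 16, 2021.
The beer is kegged: Jan 16, 2021 + 62 days = Mar 19, 2021.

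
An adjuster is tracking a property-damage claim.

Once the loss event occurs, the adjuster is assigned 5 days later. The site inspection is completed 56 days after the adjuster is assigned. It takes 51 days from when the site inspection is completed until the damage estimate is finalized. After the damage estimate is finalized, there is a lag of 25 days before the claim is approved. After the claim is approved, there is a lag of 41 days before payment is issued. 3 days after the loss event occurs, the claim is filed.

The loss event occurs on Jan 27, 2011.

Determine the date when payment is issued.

Jul 24, 2011

The loss event occurs: Jan 27, 2011.
The adjuster is assigned: Jan 27, 2011 + 5 days = Feb 1, 2011.
The site inspection is completed: Feb 1, 2011 + 56 days = Mar 29, 2011.
The damage estimate is finalized: Mar 29, 2011 + 51 days = May 19, 2011.
The claim is approved: May 19, 2011 + 25 days = Jun 13, 2011.
Payment is issued: Jun 13, 2011 + 41 days = Jul 24, 2011.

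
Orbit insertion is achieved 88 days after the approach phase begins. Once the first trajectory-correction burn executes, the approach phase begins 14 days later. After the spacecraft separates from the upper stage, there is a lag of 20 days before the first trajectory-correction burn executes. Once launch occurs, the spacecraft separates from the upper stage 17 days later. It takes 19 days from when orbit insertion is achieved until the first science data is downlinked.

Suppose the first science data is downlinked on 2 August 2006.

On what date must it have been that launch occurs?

25 February 2006

The first science data is downlinked: Aug 2, 2006.
Orbit insertion is achieved: Aug 2, 2006 − 19 days = Jul 14, 2006.
The approach phase begins: Jul 14, 2006 − 88 days = Apr 17, 2006.
The first trajectory-correction burn executes: Apr 17, 2006 − 14 days = Apr 3, 2006.
The spacecraft separates from the upper stage: Apr 3, 2006 − 20 days = Mar 14, 2006.
Launch occurs: Mar 14, 2006 − 17 days = Feb 25, 2006.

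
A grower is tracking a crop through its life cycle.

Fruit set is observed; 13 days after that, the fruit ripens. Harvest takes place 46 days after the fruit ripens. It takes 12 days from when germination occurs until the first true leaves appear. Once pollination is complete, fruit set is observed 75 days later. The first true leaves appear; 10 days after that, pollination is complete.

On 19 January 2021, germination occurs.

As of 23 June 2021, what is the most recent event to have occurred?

The fruit ripens

Germination occurs: Jan 19, 2021.
The first true leaves appear: Jan 19, 2021 + 12 days = Jan 31, 2021.
Pollination is complete: Jan 31, 2021 + 10 days = Feb 10, 2021.
Fruit set is observed: Feb 10, 2021 + 75 days = Apr 26, 2021.
The fruit ripens: Apr 26, 2021 + 13 days = May 9, 2021.
Harvest takes place: May 9, 2021 + 46 days = Jun 24, 2021.
Jun 23, 2021 falls between when the fruit ripens (May 9, 2021) and when harvest takes place (Jun 24, 2021).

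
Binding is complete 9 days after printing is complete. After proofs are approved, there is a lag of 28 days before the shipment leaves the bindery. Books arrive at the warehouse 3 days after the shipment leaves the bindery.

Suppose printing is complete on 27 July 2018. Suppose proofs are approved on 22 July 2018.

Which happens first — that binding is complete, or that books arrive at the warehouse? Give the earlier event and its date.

Printing is complete: Jul 27, 2018.
Binding is complete: Jul 27, 2018 + 9 days = Aug 5, 2018.
Proofs are approved: Jul 22, 2018.
The shipment leaves the bindery: Jul 22, 2018 + 28 days = Aug 19, 2018.
Books arrive at the warehouse: Aug 19, 2018 + 3 days = Aug 22, 2018.
Comparing: binding is complete on Aug 5, 2018 vs books arrive at the warehouse on Aug 22, 2018. Earlier: binding is complete.

Binding is complete — 5 August 2018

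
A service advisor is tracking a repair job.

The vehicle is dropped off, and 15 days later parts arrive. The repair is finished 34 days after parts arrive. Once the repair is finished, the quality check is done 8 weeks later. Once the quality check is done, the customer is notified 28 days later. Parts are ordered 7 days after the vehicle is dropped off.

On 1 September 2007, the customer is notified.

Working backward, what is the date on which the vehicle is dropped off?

21 April 2007

The customer is notified: Sep 1, 2007.
The quality check is done: Sep 1, 2007 − 28 days = Aug 4, 2007.
The repair is finished: Aug 4, 2007 − 8 weeks = Jun 9, 2007.
Parts arrive: Jun 9, 2007 − 34 days = May 6, 2007.
The vehicle is dropped off: May 6, 2007 − 15 days = Apr 21, 2007.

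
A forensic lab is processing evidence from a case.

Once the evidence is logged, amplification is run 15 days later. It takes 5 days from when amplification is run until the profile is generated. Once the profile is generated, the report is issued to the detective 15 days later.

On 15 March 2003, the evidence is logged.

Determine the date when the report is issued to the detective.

The evidence is logged: Mar 15, 2003.
Amplification is run: Mar 15, 2003 + 15 days = Mar 30, 2003.
The profile is generated: Mar 30, 2003 + 5 days = Apr 4, 2003.
The report is issued to the detective: Apr 4, 2003 + 15 days = Apr 19, 2003.

19 April 2003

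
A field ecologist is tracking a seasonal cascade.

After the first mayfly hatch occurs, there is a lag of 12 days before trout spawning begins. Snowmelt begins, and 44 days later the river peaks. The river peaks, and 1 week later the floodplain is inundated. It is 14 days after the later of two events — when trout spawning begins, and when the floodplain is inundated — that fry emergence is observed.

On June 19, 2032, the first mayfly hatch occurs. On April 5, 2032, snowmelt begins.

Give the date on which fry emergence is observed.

The first mayfly hatch occurs: Jun 19, 2032.
Trout spawning begins: Jun 19, 2032 + 12 days = Jul 1, 2032.
Snowmelt begins: Apr 5, 2032.
The river peaks: Apr 5, 2032 + 44 days = May 19, 2032.
The floodplain is inundated: May 19, 2032 + 1 week = May 26, 2032.
Both prerequisites met — trout spawning begins (Jul 1, 2032), the floodplain is inundated (May 26, 2032); the later is Jul 1, 2032.
Fry emergence is observed: Jul 1, 2032 + 14 days = Jul 15, 2032.

July 15, 2032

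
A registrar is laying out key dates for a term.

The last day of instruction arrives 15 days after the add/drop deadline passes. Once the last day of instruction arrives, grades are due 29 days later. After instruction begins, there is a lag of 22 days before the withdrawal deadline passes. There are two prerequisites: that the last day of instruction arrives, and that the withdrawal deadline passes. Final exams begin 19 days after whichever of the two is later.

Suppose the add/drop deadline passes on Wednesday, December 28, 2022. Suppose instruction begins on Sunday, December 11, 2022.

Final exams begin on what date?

Tuesday, January 31, 2023

The add/drop deadline passes: Dec 28, 2022.
The last day of instruction arrives: Dec 28, 2022 + 15 days = Jan 12, 2023.
Instruction begins: Dec 11, 2022.
The withdrawal deadline passes: Dec 11, 2022 + 22 days = Jan 2, 2023.
Both prerequisites met — the last day of instruction arrives (Jan 12, 2023), the withdrawal deadline passes (Jan 2, 2023); the later is Jan 12, 2023.
Final exams begin: Jan 12, 2023 + 19 days = Jan 31, 2023.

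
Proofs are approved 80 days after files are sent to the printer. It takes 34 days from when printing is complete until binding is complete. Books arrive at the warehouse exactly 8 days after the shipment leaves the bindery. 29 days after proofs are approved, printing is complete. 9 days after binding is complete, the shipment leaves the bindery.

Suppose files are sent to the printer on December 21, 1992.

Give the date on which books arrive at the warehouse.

Files are sent to the printer: Dec 21, 1992.
Proofs are approved: Dec 21, 1992 + 80 days = Mar 11, 1993.
Printing is complete: Mar 11, 1993 + 29 days = Apr 9, 1993.
Binding is complete: Apr 9, 1993 + 34 days = May 13, 1993.
The shipment leaves the bindery: May 13, 1993 + 9 days = May 22, 1993.
Books arrive at the warehouse: May 22, 1993 + 8 days = May 30, 1993.

May 30, 1993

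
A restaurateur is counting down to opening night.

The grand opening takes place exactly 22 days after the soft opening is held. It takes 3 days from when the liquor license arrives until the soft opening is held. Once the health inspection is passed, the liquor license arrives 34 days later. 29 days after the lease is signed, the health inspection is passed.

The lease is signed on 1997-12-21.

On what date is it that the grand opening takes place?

1998-03-19

The lease is signed: Dec 21, 1997.
The health inspection is passed: Dec 21, 1997 + 29 days = Jan 19, 1998.
The liquor license arrives: Jan 19, 1998 + 34 days = Feb 22, 1998.
The soft opening is held: Feb 22, 1998 + 3 days = Feb 25, 1998.
The grand opening takes place: Feb 25, 1998 + 22 days = Mar 19, 1998.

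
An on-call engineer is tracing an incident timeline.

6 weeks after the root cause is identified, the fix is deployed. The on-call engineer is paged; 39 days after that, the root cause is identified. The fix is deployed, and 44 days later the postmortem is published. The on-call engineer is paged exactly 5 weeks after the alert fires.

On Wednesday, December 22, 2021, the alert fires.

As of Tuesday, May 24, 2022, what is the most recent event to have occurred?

The fix is deployed

The alert fires: Dec 22, 2021.
The on-call engineer is paged: Dec 22, 2021 + 5 weeks = Jan 26, 2022.
The root cause is identified: Jan 26, 2022 + 39 days = Mar 6, 2022.
The fix is deployed: Mar 6, 2022 + 6 weeks = Apr 17, 2022.
The postmortem is published: Apr 17, 2022 + 44 days = May 31, 2022.
May 24, 2022 falls between when the fix is deployed (Apr 17, 2022) and when the postmortem is published (May 31, 2022).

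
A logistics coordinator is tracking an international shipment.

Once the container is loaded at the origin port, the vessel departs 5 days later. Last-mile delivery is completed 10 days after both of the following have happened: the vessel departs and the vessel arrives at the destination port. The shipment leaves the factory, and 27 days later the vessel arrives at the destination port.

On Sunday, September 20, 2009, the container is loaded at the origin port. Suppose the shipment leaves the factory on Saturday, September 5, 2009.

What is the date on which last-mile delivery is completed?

Monday, October 12, 2009

The container is loaded at the origin port: Sep 20, 2009.
The vessel departs: Sep 20, 2009 + 5 days = Sep 25, 2009.
The shipment leaves the factory: Sep 5, 2009.
The vessel arrives at the destination port: Sep 5, 2009 + 27 days = Oct 2, 2009.
Both prerequisites met — the vessel departs (Sep 25, 2009), the vessel arrives at the destination port (Oct 2, 2009); the later is Oct 2, 2009.
Last-mile delivery is completed: Oct 2, 2009 + 10 days = Oct 12, 2009.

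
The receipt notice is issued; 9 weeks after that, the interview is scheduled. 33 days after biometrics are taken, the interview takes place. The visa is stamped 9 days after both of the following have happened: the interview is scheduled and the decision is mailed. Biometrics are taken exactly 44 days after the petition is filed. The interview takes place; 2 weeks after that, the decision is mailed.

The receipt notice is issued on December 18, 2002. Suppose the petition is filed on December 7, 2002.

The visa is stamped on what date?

The receipt notice is issued: Dec 18, 2002.
The interview is scheduled: Dec 18, 2002 + 9 weeks = Feb 19, 2003.
The petition is filed: Dec 7, 2002.
Biometrics are taken: Dec 7, 2002 + 44 days = Jan 20, 2003.
The interview takes place: Jan 20, 2003 + 33 days = Feb 22, 2003.
The decision is mailed: Feb 22, 2003 + 2 weeks = Mar 8, 2003.
Both prerequisites met — the interview is scheduled (Feb 19, 2003), the decision is mailed (Mar 8, 2003); the later is Mar 8, 2003.
The visa is stamped: Mar 8, 2003 + 9 days = Mar 17, 2003.

March 17, 2003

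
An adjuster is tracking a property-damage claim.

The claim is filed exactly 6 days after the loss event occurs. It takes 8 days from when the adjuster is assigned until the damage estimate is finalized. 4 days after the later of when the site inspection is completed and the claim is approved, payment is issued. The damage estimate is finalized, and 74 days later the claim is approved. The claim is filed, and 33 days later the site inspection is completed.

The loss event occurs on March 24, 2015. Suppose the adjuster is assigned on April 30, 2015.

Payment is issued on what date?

July 25, 2015

The loss event occurs: Mar 24, 2015.
The claim is filed: Mar 24, 2015 + 6 days = Mar 30, 2015.
The site inspection is completed: Mar 30, 2015 + 33 days = May 2, 2015.
The adjuster is assigned: Apr 30, 2015.
The damage estimate is finalized: Apr 30, 2015 + 8 days = May 8, 2015.
The claim is approved: May 8, 2015 + 74 days = Jul 21, 2015.
Both prerequisites met — the site inspection is completed (May 2, 2015), the claim is approved (Jul 21, 2015); the later is Jul 21, 2015.
Payment is issued: Jul 21, 2015 + 4 days = Jul 25, 2015.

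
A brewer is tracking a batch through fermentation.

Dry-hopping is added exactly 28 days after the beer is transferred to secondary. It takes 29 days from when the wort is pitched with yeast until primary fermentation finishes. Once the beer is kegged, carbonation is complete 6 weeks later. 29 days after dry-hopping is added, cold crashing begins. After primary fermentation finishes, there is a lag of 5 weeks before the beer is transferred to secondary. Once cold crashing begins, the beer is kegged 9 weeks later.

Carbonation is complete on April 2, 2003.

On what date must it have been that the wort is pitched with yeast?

Carbonation is complete: Apr 2, 2003.
The beer is kegged: Apr 2, 2003 − 6 weeks = Feb 19, 2003.
Cold crashing begins: Feb 19, 2003 − 9 weeks = Dec 18, 2002.
Dry-hopping is added: Dec 18, 2002 − 29 days = Nov 19, 2002.
The beer is transferred to secondary: Nov 19, 2002 − 28 days = Oct 22, 2002.
Primary fermentation finishes: Oct 22, 2002 − 5 weeks = Sep 17, 2002.
The wort is pitched with yeast: Sep 17, 2002 − 29 days = Aug 19, 2002.

August 19, 2002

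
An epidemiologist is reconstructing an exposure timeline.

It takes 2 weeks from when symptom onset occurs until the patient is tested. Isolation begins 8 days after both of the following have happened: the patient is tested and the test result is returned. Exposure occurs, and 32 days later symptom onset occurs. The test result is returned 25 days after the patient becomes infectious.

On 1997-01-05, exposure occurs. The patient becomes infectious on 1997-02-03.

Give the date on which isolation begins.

Exposure occurs: Jan 5, 1997.
Symptom onset occurs: Jan 5, 1997 + 32 days = Feb 6, 1997.
The patient is tested: Feb 6, 1997 + 2 weeks = Feb 20, 1997.
The patient becomes infectious: Feb 3, 1997.
The test result is returned: Feb 3, 1997 + 25 days = Feb 28, 1997.
Both prerequisites met — the patient is tested (Feb 20, 1997), the test result is returned (Feb 28, 1997); the later is Feb 28, 1997.
Isolation begins: Feb 28, 1997 + 8 days = Mar 8, 1997.

1997-03-08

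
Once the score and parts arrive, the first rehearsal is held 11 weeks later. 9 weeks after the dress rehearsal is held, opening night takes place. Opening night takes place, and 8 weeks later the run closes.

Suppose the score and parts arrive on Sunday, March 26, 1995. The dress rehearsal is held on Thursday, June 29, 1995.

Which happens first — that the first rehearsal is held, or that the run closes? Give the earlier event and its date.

The score and parts arrive: Mar 26, 1995.
The first rehearsal is held: Mar 26, 1995 + 11 weeks = Jun 11, 1995.
The dress rehearsal is held: Jun 29, 1995.
Opening night takes place: Jun 29, 1995 + 9 weeks = Aug 31, 1995.
The run closes: Aug 31, 1995 + 8 weeks = Oct 26, 1995.
Comparing: the first rehearsal is held on Jun 11, 1995 vs the run closes on Oct 26, 1995. Earlier: the first rehearsal is held.

The first rehearsal is held — Sunday, June 11, 1995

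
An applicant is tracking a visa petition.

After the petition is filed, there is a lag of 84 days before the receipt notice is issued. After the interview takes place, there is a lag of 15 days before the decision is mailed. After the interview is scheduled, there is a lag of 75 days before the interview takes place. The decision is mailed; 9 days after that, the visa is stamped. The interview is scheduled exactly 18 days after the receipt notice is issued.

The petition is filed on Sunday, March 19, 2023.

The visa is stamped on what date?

Friday, October 6, 2023

The petition is filed: Mar 19, 2023.
The receipt notice is issued: Mar 19, 2023 + 84 days = Jun 11, 2023.
The interview is scheduled: Jun 11, 2023 + 18 days = Jun 29, 2023.
The interview takes place: Jun 29, 2023 + 75 days = Sep 12, 2023.
The decision is mailed: Sep 12, 2023 + 15 days = Sep 27, 2023.
The visa is stamped: Sep 27, 2023 + 9 days = Oct 6, 2023.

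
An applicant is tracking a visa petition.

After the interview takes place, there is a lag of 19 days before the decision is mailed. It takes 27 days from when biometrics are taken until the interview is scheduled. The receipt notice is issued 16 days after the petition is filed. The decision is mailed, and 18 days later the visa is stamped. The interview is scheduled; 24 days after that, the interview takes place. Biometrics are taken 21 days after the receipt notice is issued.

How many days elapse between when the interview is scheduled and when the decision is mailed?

Causal path: the interview is scheduled → the interview takes place → the decision is mailed.
Total delay along the path: 24 + 19 = 43 days.

43 days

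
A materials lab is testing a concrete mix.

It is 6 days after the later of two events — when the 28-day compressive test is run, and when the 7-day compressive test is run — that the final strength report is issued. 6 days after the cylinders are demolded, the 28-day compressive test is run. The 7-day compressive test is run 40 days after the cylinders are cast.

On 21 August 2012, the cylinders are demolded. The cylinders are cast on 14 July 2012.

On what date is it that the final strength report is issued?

2 September 2012

The cylinders are demolded: Aug 21, 2012.
The 28-day compressive test is run: Aug 21, 2012 + 6 days = Aug 27, 2012.
The cylinders are cast: Jul 14, 2012.
The 7-day compressive test is run: Jul 14, 2012 + 40 days = Aug 23, 2012.
Both prerequisites met — the 28-day compressive test is run (Aug 27, 2012), the 7-day compressive test is run (Aug 23, 2012); the later is Aug 27, 2012.
The final strength report is issued: Aug 27, 2012 + 6 days = Sep 2, 2012.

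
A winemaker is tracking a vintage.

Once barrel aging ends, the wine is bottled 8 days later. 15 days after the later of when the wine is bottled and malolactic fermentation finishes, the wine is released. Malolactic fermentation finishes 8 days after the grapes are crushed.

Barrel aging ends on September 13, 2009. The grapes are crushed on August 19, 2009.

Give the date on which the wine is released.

Barrel aging ends: Sep 13, 2009.
The wine is bottled: Sep 13, 2009 + 8 days = Sep 21, 2009.
The grapes are crushed: Aug 19, 2009.
Malolactic fermentation finishes: Aug 19, 2009 + 8 days = Aug 27, 2009.
Both prerequisites met — the wine is bottled (Sep 21, 2009), malolactic fermentation finishes (Aug 27, 2009); the later is Sep 21, 2009.
The wine is released: Sep 21, 2009 + 15 days = Oct 6, 2009.

October 6, 2009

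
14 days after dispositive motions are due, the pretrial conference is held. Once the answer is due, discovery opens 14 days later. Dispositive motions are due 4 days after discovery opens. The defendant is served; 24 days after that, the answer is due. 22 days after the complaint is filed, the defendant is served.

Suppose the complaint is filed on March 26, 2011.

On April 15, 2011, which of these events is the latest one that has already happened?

The complaint is filed: Mar 26, 2011.
The defendant is served: Mar 26, 2011 + 22 days = Apr 17, 2011.
The answer is due: Apr 17, 2011 + 24 days = May 11, 2011.
Discovery opens: May 11, 2011 + 14 days = May 25, 2011.
Dispositive motions are due: May 25, 2011 + 4 days = May 29, 2011.
The pretrial conference is held: May 29, 2011 + 14 days = Jun 12, 2011.
Apr 15, 2011 falls between when the complaint is filed (Mar 26, 2011) and when the defendant is served (Apr 17, 2011).

The complaint is filed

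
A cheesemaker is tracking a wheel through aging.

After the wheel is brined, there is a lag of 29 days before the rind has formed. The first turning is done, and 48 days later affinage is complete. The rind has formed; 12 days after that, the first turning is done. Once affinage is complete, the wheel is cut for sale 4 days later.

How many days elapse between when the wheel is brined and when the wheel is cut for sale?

Causal path: the wheel is brined → the rind has formed → the first turning is done → affinage is complete → the wheel is cut for sale.
Total delay along the path: 29 + 12 + 48 + 4 = 93 days.

93 days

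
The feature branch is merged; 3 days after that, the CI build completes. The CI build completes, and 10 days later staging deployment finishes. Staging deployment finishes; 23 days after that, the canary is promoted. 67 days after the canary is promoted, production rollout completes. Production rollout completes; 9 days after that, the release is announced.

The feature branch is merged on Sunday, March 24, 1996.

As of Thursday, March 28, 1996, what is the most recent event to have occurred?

The feature branch is merged: Mar 24, 1996.
The CI build completes: Mar 24, 1996 + 3 days = Mar 27, 1996.
Staging deployment finishes: Mar 27, 1996 + 10 days = Apr 6, 1996.
The canary is promoted: Apr 6, 1996 + 23 days = Apr 29, 1996.
Production rollout completes: Apr 29, 1996 + 67 days = Jul 5, 1996.
The release is announced: Jul 5, 1996 + 9 days = Jul 14, 1996.
Mar 28, 1996 falls between when the CI build completes (Mar 27, 1996) and when staging deployment finishes (Apr 6, 1996).

The CI build completes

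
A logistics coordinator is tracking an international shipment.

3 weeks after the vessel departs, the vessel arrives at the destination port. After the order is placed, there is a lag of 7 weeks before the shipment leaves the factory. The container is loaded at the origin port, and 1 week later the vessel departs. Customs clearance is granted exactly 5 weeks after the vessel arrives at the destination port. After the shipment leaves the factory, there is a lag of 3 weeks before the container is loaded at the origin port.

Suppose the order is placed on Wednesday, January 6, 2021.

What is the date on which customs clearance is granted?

Wednesday, May 19, 2021

The order is placed: Jan 6, 2021.
The shipment leaves the factory: Jan 6, 2021 + 7 weeks = Feb 24, 2021.
The container is loaded at the origin port: Feb 24, 2021 + 3 weeks = Mar 17, 2021.
The vessel departs: Mar 17, 2021 + 1 week = Mar 24, 2021.
The vessel arrives at the destination port: Mar 24, 2021 + 3 weeks = Apr 14, 2021.
Customs clearance is granted: Apr 14, 2021 + 5 weeks = May 19, 2021.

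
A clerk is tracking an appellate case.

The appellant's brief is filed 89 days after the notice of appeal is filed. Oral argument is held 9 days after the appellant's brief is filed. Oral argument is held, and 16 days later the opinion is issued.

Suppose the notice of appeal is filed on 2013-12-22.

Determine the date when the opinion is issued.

The notice of appeal is filed: Dec 22, 2013.
The appellant's brief is filed: Dec 22, 2013 + 89 days = Mar 21, 2014.
Oral argument is held: Mar 21, 2014 + 9 days = Mar 30, 2014.
The opinion is issued: Mar 30, 2014 + 16 days = Apr 15, 2014.

2014-04-15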